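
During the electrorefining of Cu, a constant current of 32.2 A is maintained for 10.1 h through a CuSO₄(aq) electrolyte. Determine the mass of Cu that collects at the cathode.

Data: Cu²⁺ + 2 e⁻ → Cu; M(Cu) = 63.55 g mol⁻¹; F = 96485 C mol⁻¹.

Q = I·t = 32.20 A × 36360 s = 1171000 C.
n(e⁻) = Q/F = 1171000 / 96485 = 12.13 mol.
Cu²⁺ + 2 e⁻ → Cu, so n(Cu) = n(e⁻)/2 = 6.067 mol.
m = n·M = 6.067 × 63.55 = 386 g.

386 g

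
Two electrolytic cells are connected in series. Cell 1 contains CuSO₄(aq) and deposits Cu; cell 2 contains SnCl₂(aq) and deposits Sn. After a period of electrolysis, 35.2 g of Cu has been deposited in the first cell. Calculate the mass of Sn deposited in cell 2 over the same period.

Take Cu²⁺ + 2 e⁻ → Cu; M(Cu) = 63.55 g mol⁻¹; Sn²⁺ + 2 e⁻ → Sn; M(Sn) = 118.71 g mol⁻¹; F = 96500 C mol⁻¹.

65.8 g

n(Cu) = 35.2 / 63.55 = 0.5539 mol.
Since Cu²⁺ + 2 e⁻ → Cu, n(e⁻) passed = 2 × 0.5539 = 1.108 mol.
Cells in series carry the same charge, so the same 1.108 mol of electrons passes through cell 2.
Sn²⁺ + 2 e⁻ → Sn, so n(Sn) = 1.108 / 2 = 0.5539 mol.
m(Sn) = 0.5539 × 118.71 = 65.8 g.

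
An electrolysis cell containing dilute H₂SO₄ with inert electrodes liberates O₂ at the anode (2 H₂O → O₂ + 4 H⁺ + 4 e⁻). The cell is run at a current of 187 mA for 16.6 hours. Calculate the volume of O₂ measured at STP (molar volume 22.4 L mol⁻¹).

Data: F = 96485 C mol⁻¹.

Q = I·t = 0.1870 A × 59760 s = 11180 C.
n(e⁻) = Q/F = 11180 / 96485 = 0.1158 mol.
4 electrons are transferred per O₂ molecule, so n(O₂) = 0.1158 / 4 = 0.02896 mol.
V = n × V_m = 0.02896 × 22.4 = 0.649 L.

0.649 L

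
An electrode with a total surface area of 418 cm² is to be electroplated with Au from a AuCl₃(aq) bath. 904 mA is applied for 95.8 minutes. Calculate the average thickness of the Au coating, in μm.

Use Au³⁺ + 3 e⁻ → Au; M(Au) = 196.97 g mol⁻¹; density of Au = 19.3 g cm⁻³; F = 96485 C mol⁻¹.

Q = I·t = 0.9040 × 5748.0 = 5196 C; n(e⁻) = 0.05385 mol.
n(Au) = n(e⁻)/3 = 0.01795 mol, so m = 0.01795 × 196.97 = 3.536 g.
Volume = m/ρ = 3.536 / 19.3 = 0.1832 cm³.
Thickness = V/A = 0.1832 / 418 = 4.38 × 10⁻⁴ cm = 4.38 μm.

4.38 μm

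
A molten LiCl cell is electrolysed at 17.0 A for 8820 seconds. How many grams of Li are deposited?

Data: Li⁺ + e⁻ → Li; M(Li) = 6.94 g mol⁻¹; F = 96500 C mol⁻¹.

Q = I·t = 17.00 A × 8820.0 s = 149900 C.
n(e⁻) = Q/F = 149900 / 96500 = 1.554 mol.
Li⁺ + e⁻ → Li, so n(Li) = n(e⁻)/1 = 1.554 mol.
m = n·M = 1.554 × 6.94 = 10.8 g.

10.8 g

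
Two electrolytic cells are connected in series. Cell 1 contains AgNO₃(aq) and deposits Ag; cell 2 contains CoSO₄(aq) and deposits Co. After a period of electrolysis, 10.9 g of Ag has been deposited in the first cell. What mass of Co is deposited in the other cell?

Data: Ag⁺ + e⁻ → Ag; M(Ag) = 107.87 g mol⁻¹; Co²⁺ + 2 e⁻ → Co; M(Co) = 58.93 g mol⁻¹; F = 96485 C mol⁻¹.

2.98 g

n(Ag) = 10.9 / 107.87 = 0.1010 mol.
Since Ag⁺ + e⁻ → Ag, n(e⁻) passed = 1 × 0.1010 = 0.1010 mol.
Cells in series carry the same charge, so the same 0.1010 mol of electrons passes through cell 2.
Co²⁺ + 2 e⁻ → Co, so n(Co) = 0.1010 / 2 = 0.05052 mol.
m(Co) = 0.05052 × 58.93 = 2.98 g.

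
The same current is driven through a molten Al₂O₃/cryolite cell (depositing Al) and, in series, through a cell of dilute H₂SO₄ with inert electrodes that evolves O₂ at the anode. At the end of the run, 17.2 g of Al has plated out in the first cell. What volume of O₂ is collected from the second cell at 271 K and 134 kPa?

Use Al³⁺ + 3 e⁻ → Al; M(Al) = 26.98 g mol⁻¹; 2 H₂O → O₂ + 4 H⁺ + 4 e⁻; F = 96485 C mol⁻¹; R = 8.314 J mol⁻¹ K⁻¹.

n(Al) = 17.2 / 26.98 = 0.6375 mol, so n(e⁻) = 3 × 0.6375 = 1.913 mol.
The cells are in series, so the same 1.913 mol of electrons passes through the second cell.
2 H₂O → O₂ + 4 H⁺ + 4 e⁻ — 4 mol e⁻ per mol O₂, so n(O₂) = 1.913/4 = 0.4781 mol.
V = nRT/P = (0.4781 × 8.314 × 271) / (134 × 10³) = 0.00804 m³ = 8.04 L.

8.04 L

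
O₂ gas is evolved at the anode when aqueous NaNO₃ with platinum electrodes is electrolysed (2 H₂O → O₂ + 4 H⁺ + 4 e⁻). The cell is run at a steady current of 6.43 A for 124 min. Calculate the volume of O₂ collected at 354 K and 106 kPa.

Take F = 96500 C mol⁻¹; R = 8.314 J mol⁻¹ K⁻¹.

Q = I·t = 6.430 A × 7440.0 s = 47840 C.
n(e⁻) = Q/F = 47840 / 96500 = 0.4957 mol.
4 electrons are transferred per O₂ molecule, so n(O₂) = 0.4957 / 4 = 0.1239 mol.
V = nRT/P = (0.1239 × 8.314 × 354) / (106 × 10³ Pa) = 0.00344 m³ = 3.44 L.

3.44 L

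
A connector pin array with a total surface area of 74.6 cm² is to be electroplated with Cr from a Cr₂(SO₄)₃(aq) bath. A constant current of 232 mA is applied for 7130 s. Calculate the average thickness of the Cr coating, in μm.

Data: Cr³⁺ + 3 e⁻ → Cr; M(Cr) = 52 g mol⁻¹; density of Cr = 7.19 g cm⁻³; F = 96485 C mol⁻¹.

Q = I·t = 0.2320 × 7130.0 = 1654 C; n(e⁻) = 0.01714 mol.
n(Cr) = n(e⁻)/3 = 0.005715 mol, so m = 0.005715 × 52 = 0.2972 g.
Volume = m/ρ = 0.2972 / 7.19 = 0.04133 cm³.
Thickness = V/A = 0.04133 / 74.6 = 5.54 × 10⁻⁴ cm = 5.54 μm.

5.54 μm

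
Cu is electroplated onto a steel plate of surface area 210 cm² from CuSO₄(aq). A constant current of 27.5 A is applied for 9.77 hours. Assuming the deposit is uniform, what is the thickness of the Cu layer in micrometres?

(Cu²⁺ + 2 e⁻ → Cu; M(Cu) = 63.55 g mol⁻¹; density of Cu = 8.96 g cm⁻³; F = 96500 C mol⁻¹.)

1690 μm

Q = I·t = 27.50 × 35172 = 967200 C; n(e⁻) = 10.02 mol.
n(Cu) = n(e⁻)/2 = 5.012 mol, so m = 5.012 × 63.55 = 318.5 g.
Volume = m/ρ = 318.5 / 8.96 = 35.55 cm³.
Thickness = V/A = 35.55 / 210 = 0.169 cm = 1690 μm.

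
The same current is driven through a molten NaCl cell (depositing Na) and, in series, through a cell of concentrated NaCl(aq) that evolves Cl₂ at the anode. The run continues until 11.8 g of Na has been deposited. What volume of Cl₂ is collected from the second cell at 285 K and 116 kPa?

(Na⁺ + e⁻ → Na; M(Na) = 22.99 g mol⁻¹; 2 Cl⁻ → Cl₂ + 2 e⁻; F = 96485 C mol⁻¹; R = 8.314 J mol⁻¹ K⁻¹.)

5.24 L

n(Na) = 11.8 / 22.99 = 0.5133 mol, so n(e⁻) = 1 × 0.5133 = 0.5133 mol.
The cells are in series, so the same 0.5133 mol of electrons passes through the second cell.
2 Cl⁻ → Cl₂ + 2 e⁻ — 2 mol e⁻ per mol Cl₂, so n(Cl₂) = 0.5133/2 = 0.2566 mol.
V = nRT/P = (0.2566 × 8.314 × 285) / (116 × 10³) = 0.00524 m³ = 5.24 L.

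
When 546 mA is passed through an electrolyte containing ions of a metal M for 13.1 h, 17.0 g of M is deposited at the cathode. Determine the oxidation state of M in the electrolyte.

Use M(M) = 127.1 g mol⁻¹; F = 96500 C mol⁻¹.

Q = I·t = 0.5460 A × 47160 s = 25750 C, so n(e⁻) = 25750/96500 = 0.2668 mol.
n(M) deposited = 17.0 / 127.1 = 0.1338 mol.
Electrons per atom = n(e⁻)/n(M) = 0.2668 / 0.1338 = 1.99 ≈ 2, so the ion is M²⁺.

+2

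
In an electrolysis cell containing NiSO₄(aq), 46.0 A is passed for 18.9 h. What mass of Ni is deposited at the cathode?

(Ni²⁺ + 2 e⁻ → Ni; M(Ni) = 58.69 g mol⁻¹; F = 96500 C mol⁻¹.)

952 g

Q = I·t = 46.00 A × 68040 s = 3130000 C.
n(e⁻) = Q/F = 3130000 / 96500 = 32.43 mol.
Ni²⁺ + 2 e⁻ → Ni, so n(Ni) = n(e⁻)/2 = 16.22 mol.
m = n·M = 16.22 × 58.69 = 952 g.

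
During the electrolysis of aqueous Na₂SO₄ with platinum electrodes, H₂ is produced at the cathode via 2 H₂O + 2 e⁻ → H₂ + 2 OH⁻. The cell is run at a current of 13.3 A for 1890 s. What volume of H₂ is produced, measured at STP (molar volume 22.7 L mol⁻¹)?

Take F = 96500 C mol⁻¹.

2.96 L

Q = I·t = 13.30 A × 1890.0 s = 25140 C.
n(e⁻) = Q/F = 25140 / 96500 = 0.2605 mol.
2 electrons are transferred per H₂ molecule, so n(H₂) = 0.2605 / 2 = 0.1302 mol.
V = n × V_m = 0.1302 × 22.7 = 2.96 L.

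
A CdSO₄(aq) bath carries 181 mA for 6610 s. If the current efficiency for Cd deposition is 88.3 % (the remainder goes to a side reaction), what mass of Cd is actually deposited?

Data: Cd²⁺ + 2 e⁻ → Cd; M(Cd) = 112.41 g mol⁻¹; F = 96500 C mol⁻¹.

Q = I·t = 0.1810 × 6610.0 = 1196 C.
n(e⁻) = 1196/96500 = 0.01240 mol; theoretically n(Cd) = 0.01240/2 = 0.006199 mol, m_theo = 0.6968 g.
At 88.3 % efficiency, m_actual = 0.883 × 0.6968 = 0.615 g.

0.615 g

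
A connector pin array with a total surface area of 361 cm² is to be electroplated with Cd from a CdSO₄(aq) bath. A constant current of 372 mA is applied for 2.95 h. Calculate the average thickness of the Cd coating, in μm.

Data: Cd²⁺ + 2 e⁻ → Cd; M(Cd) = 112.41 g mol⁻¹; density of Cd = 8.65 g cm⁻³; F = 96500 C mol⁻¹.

Q = I·t = 0.3720 × 10620 = 3951 C; n(e⁻) = 0.04094 mol.
n(Cd) = n(e⁻)/2 = 0.02047 mol, so m = 0.02047 × 112.41 = 2.301 g.
Volume = m/ρ = 2.301 / 8.65 = 0.2660 cm³.
Thickness = V/A = 0.2660 / 361 = 7.37 × 10⁻⁴ cm = 7.37 μm.

7.37 μm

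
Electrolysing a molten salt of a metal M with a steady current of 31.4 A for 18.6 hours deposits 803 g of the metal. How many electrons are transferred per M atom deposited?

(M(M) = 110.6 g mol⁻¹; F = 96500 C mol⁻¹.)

3

Q = I·t = 31.40 A × 66960 s = 2103000 C, so n(e⁻) = 2103000/96500 = 21.79 mol.
n(M) deposited = 803 / 110.6 = 7.260 mol.
Electrons per atom = n(e⁻)/n(M) = 21.79 / 7.260 = 3.00 ≈ 3, so the ion is M³⁺.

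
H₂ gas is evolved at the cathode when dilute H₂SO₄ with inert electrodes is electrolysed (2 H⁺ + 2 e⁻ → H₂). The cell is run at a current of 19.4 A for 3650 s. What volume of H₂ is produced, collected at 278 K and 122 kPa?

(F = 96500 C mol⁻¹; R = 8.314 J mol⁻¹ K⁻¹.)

6.95 L

Q = I·t = 19.40 A × 3650.0 s = 70810 C.
n(e⁻) = Q/F = 70810 / 96500 = 0.7338 mol.
2 electrons are transferred per H₂ molecule, so n(H₂) = 0.7338 / 2 = 0.3669 mol.
V = nRT/P = (0.3669 × 8.314 × 278) / (122 × 10³ Pa) = 0.00695 m³ = 6.95 L.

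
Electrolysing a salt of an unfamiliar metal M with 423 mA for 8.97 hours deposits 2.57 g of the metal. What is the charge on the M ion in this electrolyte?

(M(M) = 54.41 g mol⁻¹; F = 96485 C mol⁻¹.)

Q = I·t = 0.4230 A × 32292 s = 13660 C, so n(e⁻) = 13660/96485 = 0.1416 mol.
n(M) deposited = 2.57 / 54.41 = 0.04723 mol.
Electrons per atom = n(e⁻)/n(M) = 0.1416 / 0.04723 = 3.00 ≈ 3, so the ion is M³⁺.

+3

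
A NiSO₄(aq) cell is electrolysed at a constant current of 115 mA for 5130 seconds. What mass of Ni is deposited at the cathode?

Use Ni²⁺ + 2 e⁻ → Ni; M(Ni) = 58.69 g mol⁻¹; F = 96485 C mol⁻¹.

Q = I·t = 0.1150 A × 5130.0 s = 590.0 C.
n(e⁻) = Q/F = 590.0 / 96485 = 0.006114 mol.
Ni²⁺ + 2 e⁻ → Ni, so n(Ni) = n(e⁻)/2 = 0.003057 mol.
m = n·M = 0.003057 × 58.69 = 0.179 g.

0.179 g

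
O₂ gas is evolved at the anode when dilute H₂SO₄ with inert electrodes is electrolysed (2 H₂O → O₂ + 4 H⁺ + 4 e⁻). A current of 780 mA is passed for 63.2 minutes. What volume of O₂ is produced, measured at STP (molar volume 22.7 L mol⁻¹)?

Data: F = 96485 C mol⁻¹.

Q = I·t = 0.7800 A × 3792.0 s = 2958 C.
n(e⁻) = Q/F = 2958 / 96485 = 0.03066 mol.
4 electrons are transferred per O₂ molecule, so n(O₂) = 0.03066 / 4 = 0.007664 mol.
V = n × V_m = 0.007664 × 22.7 = 0.174 L.

0.174 L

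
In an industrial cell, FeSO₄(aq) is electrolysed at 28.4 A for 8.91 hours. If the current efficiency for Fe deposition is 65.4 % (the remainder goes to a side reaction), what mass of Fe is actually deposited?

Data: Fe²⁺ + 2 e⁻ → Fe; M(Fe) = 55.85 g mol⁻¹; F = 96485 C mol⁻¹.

172 g

Q = I·t = 28.40 × 32076 = 911000 C.
n(e⁻) = 911000/96485 = 9.441 mol; theoretically n(Fe) = 9.441/2 = 4.721 mol, m_theo = 263.7 g.
At 65.4 % efficiency, m_actual = 0.654 × 263.7 = 172 g.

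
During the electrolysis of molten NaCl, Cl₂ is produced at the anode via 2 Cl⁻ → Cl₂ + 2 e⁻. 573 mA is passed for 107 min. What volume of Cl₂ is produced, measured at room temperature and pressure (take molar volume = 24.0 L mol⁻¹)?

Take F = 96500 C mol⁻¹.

Q = I·t = 0.5730 A × 6420.0 s = 3679 C.
n(e⁻) = Q/F = 3679 / 96500 = 0.03812 mol.
2 electrons are transferred per Cl₂ molecule, so n(Cl₂) = 0.03812 / 2 = 0.01906 mol.
V = n × V_m = 0.01906 × 24.0 = 0.457 L.

0.457 L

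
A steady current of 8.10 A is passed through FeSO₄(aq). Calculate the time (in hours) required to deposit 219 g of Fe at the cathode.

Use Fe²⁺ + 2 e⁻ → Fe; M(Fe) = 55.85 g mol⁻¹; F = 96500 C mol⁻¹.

n(Fe) = m/M = 219 / 55.85 = 3.921 mol.
Each Fe atom requires 2 electrons, so n(e⁻) = 2 × 3.921 = 7.842 mol.
Q = n(e⁻)·F = 7.842 × 96500 = 756800 C.
t = Q/I = 756800 / 8.100 A = 93430 s = 26.0 h.

26.0 h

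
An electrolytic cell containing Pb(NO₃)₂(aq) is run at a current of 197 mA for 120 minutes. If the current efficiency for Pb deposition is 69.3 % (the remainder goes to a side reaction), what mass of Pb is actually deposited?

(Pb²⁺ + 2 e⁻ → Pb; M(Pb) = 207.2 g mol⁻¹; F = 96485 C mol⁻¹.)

Q = I·t = 0.1970 × 7200.0 = 1418 C.
n(e⁻) = 1418/96485 = 0.01470 mol; theoretically n(Pb) = 0.01470/2 = 0.007350 mol, m_theo = 1.523 g.
At 69.3 % efficiency, m_actual = 0.693 × 1.523 = 1.06 g.

1.06 g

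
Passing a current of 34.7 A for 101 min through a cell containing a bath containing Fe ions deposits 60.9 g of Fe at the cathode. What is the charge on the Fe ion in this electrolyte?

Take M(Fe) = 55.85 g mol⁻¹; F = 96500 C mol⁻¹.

Q = I·t = 34.70 A × 6060.0 s = 210300 C, so n(e⁻) = 210300/96500 = 2.179 mol.
n(Fe) deposited = 60.9 / 55.85 = 1.090 mol.
Electrons per atom = n(e⁻)/n(Fe) = 2.179 / 1.090 = 2.00 ≈ 2, so the ion is Fe²⁺.

+2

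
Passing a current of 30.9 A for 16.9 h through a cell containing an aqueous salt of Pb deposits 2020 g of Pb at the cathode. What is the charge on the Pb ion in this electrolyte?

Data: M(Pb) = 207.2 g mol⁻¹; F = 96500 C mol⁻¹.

Q = I·t = 30.90 A × 60840 s = 1880000 C, so n(e⁻) = 1880000/96500 = 19.48 mol.
n(Pb) deposited = 2020 / 207.2 = 9.749 mol.
Electrons per atom = n(e⁻)/n(Pb) = 19.48 / 9.749 = 2.00 ≈ 2, so the ion is Pb²⁺.

+2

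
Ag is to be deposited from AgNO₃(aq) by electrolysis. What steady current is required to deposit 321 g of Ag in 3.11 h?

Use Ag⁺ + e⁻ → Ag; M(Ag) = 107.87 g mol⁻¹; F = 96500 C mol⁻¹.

n(Ag) = 321 / 107.87 = 2.976 mol.
n(e⁻) = 1 × 2.976 = 2.976 mol.
Q = n(e⁻)·F = 2.976 × 96500 = 287200 C.
I = Q/t = 287200 / 11196 s = 25.6 A.

25.6 A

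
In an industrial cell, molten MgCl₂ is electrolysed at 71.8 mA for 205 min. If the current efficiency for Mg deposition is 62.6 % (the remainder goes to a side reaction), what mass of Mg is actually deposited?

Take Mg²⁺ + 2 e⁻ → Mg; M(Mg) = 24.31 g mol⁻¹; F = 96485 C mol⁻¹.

0.0696 g

Q = I·t = 0.07180 × 12300 = 883.1 C.
n(e⁻) = 883.1/96485 = 0.009153 mol; theoretically n(Mg) = 0.009153/2 = 0.004577 mol, m_theo = 0.1113 g.
At 62.6 % efficiency, m_actual = 0.626 × 0.1113 = 0.0696 g.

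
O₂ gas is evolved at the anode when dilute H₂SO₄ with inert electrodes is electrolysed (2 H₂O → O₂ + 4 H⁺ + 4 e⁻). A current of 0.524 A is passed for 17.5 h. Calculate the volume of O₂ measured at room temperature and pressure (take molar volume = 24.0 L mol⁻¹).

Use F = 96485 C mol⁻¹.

2.05 L

Q = I·t = 0.5240 A × 63000 s = 33010 C.
n(e⁻) = Q/F = 33010 / 96485 = 0.3421 mol.
4 electrons are transferred per O₂ molecule, so n(O₂) = 0.3421 / 4 = 0.08554 mol.
V = n × V_m = 0.08554 × 24.0 = 2.05 L.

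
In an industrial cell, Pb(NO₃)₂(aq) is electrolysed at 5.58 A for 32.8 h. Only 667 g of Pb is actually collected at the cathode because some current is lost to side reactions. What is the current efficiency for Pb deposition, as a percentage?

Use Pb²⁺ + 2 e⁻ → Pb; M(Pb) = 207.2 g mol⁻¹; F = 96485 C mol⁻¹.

94.3 %

Q = I·t = 5.580 × 118080 = 658900 C; n(e⁻) = 658900/96485 = 6.829 mol.
Theoretical n(Pb) = n(e⁻)/2 = 3.414 mol, i.e. m_theo = 3.414 × 207.2 = 707.5 g.
Efficiency = m_actual / m_theo = 667 / 707.5 = 94.3 %.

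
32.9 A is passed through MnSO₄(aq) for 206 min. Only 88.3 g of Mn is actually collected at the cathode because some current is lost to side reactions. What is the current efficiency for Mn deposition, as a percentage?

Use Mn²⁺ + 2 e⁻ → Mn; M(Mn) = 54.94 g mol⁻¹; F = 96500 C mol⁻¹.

76.3 %

Q = I·t = 32.90 × 12360 = 406600 C; n(e⁻) = 406600/96500 = 4.214 mol.
Theoretical n(Mn) = n(e⁻)/2 = 2.107 mol, i.e. m_theo = 2.107 × 54.94 = 115.8 g.
Efficiency = m_actual / m_theo = 88.3 / 115.8 = 76.3 %.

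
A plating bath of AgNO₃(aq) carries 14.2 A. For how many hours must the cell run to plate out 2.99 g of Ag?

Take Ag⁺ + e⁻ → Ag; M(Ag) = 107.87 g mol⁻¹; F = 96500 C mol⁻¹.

n(Ag) = m/M = 2.99 / 107.87 = 0.02772 mol.
Each Ag atom requires 1 electron, so n(e⁻) = 1 × 0.02772 = 0.02772 mol.
Q = n(e⁻)·F = 0.02772 × 96500 = 2675 C.
t = Q/I = 2675 / 14.20 A = 188.4 s = 0.0523 h.

0.0523 h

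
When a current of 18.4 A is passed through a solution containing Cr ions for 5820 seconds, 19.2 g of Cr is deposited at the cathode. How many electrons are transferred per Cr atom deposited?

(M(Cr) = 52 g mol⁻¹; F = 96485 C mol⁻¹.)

Q = I·t = 18.40 A × 5820.0 s = 107100 C, so n(e⁻) = 107100/96485 = 1.110 mol.
n(Cr) deposited = 19.2 / 52 = 0.3692 mol.
Electrons per atom = n(e⁻)/n(Cr) = 1.110 / 0.3692 = 3.01 ≈ 3, so the ion is Cr³⁺.

3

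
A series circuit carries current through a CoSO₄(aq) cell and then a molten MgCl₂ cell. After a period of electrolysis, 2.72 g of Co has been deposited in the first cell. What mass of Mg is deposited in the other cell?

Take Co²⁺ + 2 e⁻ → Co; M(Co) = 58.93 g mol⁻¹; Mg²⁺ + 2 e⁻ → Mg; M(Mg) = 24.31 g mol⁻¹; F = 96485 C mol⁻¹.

n(Co) = 2.72 / 58.93 = 0.04616 mol.
Since Co²⁺ + 2 e⁻ → Co, n(e⁻) passed = 2 × 0.04616 = 0.09231 mol.
Cells in series carry the same charge, so the same 0.09231 mol of electrons passes through cell 2.
Mg²⁺ + 2 e⁻ → Mg, so n(Mg) = 0.09231 / 2 = 0.04616 mol.
m(Mg) = 0.04616 × 24.31 = 1.12 g.

1.12 g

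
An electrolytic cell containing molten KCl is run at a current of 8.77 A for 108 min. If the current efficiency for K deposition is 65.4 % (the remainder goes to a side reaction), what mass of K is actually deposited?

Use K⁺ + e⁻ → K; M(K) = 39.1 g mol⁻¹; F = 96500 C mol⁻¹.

Q = I·t = 8.770 × 6480.0 = 56830 C.
n(e⁻) = 56830/96500 = 0.5889 mol; theoretically n(K) = 0.5889/1 = 0.5889 mol, m_theo = 23.03 g.
At 65.4 % efficiency, m_actual = 0.654 × 23.03 = 15.1 g.

15.1 g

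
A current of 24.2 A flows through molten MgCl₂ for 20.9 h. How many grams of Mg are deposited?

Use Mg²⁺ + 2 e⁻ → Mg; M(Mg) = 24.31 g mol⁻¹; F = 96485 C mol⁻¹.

Q = I·t = 24.20 A × 75240 s = 1821000 C.
n(e⁻) = Q/F = 1821000 / 96485 = 18.87 mol.
Mg²⁺ + 2 e⁻ → Mg, so n(Mg) = n(e⁻)/2 = 9.436 mol.
m = n·M = 9.436 × 24.31 = 229 g.

229 g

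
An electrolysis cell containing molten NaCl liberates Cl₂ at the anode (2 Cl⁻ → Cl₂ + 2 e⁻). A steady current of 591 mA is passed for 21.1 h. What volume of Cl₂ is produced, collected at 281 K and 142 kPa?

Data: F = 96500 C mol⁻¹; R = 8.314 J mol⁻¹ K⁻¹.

Q = I·t = 0.5910 A × 75960 s = 44890 C.
n(e⁻) = Q/F = 44890 / 96500 = 0.4652 mol.
2 electrons are transferred per Cl₂ molecule, so n(Cl₂) = 0.4652 / 2 = 0.2326 mol.
V = nRT/P = (0.2326 × 8.314 × 281) / (142 × 10³ Pa) = 0.00383 m³ = 3.83 L.

3.83 L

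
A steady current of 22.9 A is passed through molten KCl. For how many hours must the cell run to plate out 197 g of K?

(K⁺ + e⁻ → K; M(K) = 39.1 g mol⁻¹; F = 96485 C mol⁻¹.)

5.90 h

n(K) = m/M = 197 / 39.1 = 5.038 mol.
Each K atom requires 1 electron, so n(e⁻) = 1 × 5.038 = 5.038 mol.
Q = n(e⁻)·F = 5.038 × 96485 = 486100 C.
t = Q/I = 486100 / 22.90 A = 21230 s = 5.90 h.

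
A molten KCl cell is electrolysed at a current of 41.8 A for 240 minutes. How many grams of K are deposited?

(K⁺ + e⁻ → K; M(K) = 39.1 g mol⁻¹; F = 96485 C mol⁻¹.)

Q = I·t = 41.80 A × 14400 s = 601900 C.
n(e⁻) = Q/F = 601900 / 96485 = 6.238 mol.
K⁺ + e⁻ → K, so n(K) = n(e⁻)/1 = 6.238 mol.
m = n·M = 6.238 × 39.1 = 244 g.

244 g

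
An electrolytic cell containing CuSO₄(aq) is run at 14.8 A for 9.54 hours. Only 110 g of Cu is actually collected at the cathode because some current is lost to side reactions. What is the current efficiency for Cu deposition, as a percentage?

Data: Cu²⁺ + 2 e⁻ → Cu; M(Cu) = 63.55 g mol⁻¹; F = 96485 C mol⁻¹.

65.7 %

Q = I·t = 14.80 × 34344 = 508300 C; n(e⁻) = 508300/96485 = 5.268 mol.
Theoretical n(Cu) = n(e⁻)/2 = 2.634 mol, i.e. m_theo = 2.634 × 63.55 = 167.4 g.
Efficiency = m_actual / m_theo = 110 / 167.4 = 65.7 %.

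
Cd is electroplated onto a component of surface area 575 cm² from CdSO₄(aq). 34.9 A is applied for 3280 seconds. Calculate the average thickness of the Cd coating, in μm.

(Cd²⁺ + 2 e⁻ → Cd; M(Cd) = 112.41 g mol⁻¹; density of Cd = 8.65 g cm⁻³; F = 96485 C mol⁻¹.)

134 μm

Q = I·t = 34.90 × 3280.0 = 114500 C; n(e⁻) = 1.186 mol.
n(Cd) = n(e⁻)/2 = 0.5932 mol, so m = 0.5932 × 112.41 = 66.68 g.
Volume = m/ρ = 66.68 / 8.65 = 7.709 cm³.
Thickness = V/A = 7.709 / 575 = 0.0134 cm = 134 μm.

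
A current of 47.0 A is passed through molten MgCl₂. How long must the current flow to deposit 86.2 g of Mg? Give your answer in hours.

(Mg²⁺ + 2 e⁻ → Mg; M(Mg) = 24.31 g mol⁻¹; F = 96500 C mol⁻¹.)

n(Mg) = m/M = 86.2 / 24.31 = 3.546 mol.
Each Mg atom requires 2 electrons, so n(e⁻) = 2 × 3.546 = 7.092 mol.
Q = n(e⁻)·F = 7.092 × 96500 = 684400 C.
t = Q/I = 684400 / 47.00 A = 14560 s = 4.04 h.

4.04 h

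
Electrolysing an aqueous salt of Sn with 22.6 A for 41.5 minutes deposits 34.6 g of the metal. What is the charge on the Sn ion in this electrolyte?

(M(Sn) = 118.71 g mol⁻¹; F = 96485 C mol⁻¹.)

Q = I·t = 22.60 A × 2490.0 s = 56270 C, so n(e⁻) = 56270/96485 = 0.5832 mol.
n(Sn) deposited = 34.6 / 118.71 = 0.2915 mol.
Electrons per atom = n(e⁻)/n(Sn) = 0.5832 / 0.2915 = 2.00 ≈ 2, so the ion is Sn²⁺.

+2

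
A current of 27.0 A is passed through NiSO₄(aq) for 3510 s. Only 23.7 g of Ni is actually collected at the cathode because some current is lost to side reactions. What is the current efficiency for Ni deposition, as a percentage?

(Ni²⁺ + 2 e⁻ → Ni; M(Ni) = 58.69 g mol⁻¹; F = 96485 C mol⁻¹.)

Q = I·t = 27.00 × 3510.0 = 94770 C; n(e⁻) = 94770/96485 = 0.9822 mol.
Theoretical n(Ni) = n(e⁻)/2 = 0.4911 mol, i.e. m_theo = 0.4911 × 58.69 = 28.82 g.
Efficiency = m_actual / m_theo = 23.7 / 28.82 = 82.2 %.

82.2 %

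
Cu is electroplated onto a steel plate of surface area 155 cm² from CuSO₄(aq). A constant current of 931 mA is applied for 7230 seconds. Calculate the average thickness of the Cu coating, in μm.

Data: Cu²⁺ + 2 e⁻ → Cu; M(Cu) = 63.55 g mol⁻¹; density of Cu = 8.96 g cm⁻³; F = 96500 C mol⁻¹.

Q = I·t = 0.9310 × 7230.0 = 6731 C; n(e⁻) = 0.06975 mol.
n(Cu) = n(e⁻)/2 = 0.03488 mol, so m = 0.03488 × 63.55 = 2.216 g.
Volume = m/ρ = 2.216 / 8.96 = 0.2474 cm³.
Thickness = V/A = 0.2474 / 155 = 0.00160 cm = 16.0 μm.

16.0 μm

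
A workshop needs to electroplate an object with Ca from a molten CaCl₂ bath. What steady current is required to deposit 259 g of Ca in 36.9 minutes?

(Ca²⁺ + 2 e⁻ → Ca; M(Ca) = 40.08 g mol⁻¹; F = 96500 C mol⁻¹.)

563 A

n(Ca) = 259 / 40.08 = 6.462 mol.
n(e⁻) = 2 × 6.462 = 12.92 mol.
Q = n(e⁻)·F = 12.92 × 96500 = 1247000 C.
I = Q/t = 1247000 / 2214.0 s = 563 A.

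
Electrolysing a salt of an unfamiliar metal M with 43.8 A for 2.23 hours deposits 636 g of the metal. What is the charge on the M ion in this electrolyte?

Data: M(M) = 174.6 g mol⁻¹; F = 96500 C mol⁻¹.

+1

Q = I·t = 43.80 A × 8028.0 s = 351600 C, so n(e⁻) = 351600/96500 = 3.644 mol.
n(M) deposited = 636 / 174.6 = 3.643 mol.
Electrons per atom = n(e⁻)/n(M) = 3.644 / 3.643 = 1.00 ≈ 1, so the ion is M⁺.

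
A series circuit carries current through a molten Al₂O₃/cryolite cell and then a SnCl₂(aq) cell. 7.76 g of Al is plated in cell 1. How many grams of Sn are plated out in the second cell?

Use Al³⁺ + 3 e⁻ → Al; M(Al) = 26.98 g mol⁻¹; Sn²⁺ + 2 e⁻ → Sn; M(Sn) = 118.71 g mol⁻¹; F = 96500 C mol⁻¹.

n(Al) = 7.76 / 26.98 = 0.2876 mol.
Since Al³⁺ + 3 e⁻ → Al, n(e⁻) passed = 3 × 0.2876 = 0.8629 mol.
Cells in series carry the same charge, so the same 0.8629 mol of electrons passes through cell 2.
Sn²⁺ + 2 e⁻ → Sn, so n(Sn) = 0.8629 / 2 = 0.4314 mol.
m(Sn) = 0.4314 × 118.71 = 51.2 g.

51.2 g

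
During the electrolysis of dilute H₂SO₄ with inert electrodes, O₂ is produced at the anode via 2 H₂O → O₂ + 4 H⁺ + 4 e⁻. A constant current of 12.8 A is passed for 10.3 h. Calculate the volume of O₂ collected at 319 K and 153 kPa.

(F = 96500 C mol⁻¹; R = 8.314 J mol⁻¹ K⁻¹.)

21.3 L

Q = I·t = 12.80 A × 37080 s = 474600 C.
n(e⁻) = Q/F = 474600 / 96500 = 4.918 mol.
4 electrons are transferred per O₂ molecule, so n(O₂) = 4.918 / 4 = 1.230 mol.
V = nRT/P = (1.230 × 8.314 × 319) / (153 × 10³ Pa) = 0.0213 m³ = 21.3 L.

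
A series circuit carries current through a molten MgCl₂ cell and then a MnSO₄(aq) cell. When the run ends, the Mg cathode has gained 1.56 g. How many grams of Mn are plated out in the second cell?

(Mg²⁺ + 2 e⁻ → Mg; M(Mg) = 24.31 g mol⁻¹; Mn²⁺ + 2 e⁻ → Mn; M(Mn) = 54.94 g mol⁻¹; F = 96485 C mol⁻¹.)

n(Mg) = 1.56 / 24.31 = 0.06417 mol.
Since Mg²⁺ + 2 e⁻ → Mg, n(e⁻) passed = 2 × 0.06417 = 0.1283 mol.
Cells in series carry the same charge, so the same 0.1283 mol of electrons passes through cell 2.
Mn²⁺ + 2 e⁻ → Mn, so n(Mn) = 0.1283 / 2 = 0.06417 mol.
m(Mn) = 0.06417 × 54.94 = 3.53 g.

3.53 g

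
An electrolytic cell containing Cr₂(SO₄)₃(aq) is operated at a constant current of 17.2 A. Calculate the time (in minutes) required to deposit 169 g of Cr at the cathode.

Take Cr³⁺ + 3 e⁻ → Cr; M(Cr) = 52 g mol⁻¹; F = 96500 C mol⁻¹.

n(Cr) = m/M = 169 / 52 = 3.250 mol.
Each Cr atom requires 3 electrons, so n(e⁻) = 3 × 3.250 = 9.750 mol.
Q = n(e⁻)·F = 9.750 × 96500 = 940900 C.
t = Q/I = 940900 / 17.20 A = 54700 s = 912 min.

912 min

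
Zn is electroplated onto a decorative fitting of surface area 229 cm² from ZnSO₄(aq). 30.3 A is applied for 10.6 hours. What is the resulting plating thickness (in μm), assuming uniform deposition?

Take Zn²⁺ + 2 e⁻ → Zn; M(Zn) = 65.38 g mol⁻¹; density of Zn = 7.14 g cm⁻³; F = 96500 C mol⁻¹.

2400 μm

Q = I·t = 30.30 × 38160 = 1156000 C; n(e⁻) = 11.98 mol.
n(Zn) = n(e⁻)/2 = 5.991 mol, so m = 5.991 × 65.38 = 391.7 g.
Volume = m/ρ = 391.7 / 7.14 = 54.86 cm³.
Thickness = V/A = 54.86 / 229 = 0.240 cm = 2400 μm.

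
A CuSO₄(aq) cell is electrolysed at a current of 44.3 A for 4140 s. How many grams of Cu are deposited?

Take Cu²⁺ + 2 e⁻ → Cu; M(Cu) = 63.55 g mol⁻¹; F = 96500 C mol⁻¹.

60.4 g

Q = I·t = 44.30 A × 4140.0 s = 183400 C.
n(e⁻) = Q/F = 183400 / 96500 = 1.901 mol.
Cu²⁺ + 2 e⁻ → Cu, so n(Cu) = n(e⁻)/2 = 0.9503 mol.
m = n·M = 0.9503 × 63.55 = 60.4 g.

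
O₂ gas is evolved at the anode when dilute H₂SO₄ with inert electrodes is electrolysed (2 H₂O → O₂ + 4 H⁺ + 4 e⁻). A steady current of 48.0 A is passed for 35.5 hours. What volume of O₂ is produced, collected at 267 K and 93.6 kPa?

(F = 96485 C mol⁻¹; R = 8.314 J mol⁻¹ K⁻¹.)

377 L

Q = I·t = 48.00 A × 127800 s = 6134000 C.
n(e⁻) = Q/F = 6134000 / 96485 = 63.58 mol.
4 electrons are transferred per O₂ molecule, so n(O₂) = 63.58 / 4 = 15.89 mol.
V = nRT/P = (15.89 × 8.314 × 267) / (93.6 × 10³ Pa) = 0.377 m³ = 377 L.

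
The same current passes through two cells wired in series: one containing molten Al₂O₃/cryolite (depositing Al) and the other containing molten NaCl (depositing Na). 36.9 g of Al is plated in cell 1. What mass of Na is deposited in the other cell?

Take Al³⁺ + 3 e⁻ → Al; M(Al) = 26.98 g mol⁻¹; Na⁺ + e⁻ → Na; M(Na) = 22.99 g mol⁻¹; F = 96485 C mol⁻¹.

n(Al) = 36.9 / 26.98 = 1.368 mol.
Since Al³⁺ + 3 e⁻ → Al, n(e⁻) passed = 3 × 1.368 = 4.103 mol.
Cells in series carry the same charge, so the same 4.103 mol of electrons passes through cell 2.
Na⁺ + e⁻ → Na, so n(Na) = 4.103 / 1 = 4.103 mol.
m(Na) = 4.103 × 22.99 = 94.3 g.

94.3 g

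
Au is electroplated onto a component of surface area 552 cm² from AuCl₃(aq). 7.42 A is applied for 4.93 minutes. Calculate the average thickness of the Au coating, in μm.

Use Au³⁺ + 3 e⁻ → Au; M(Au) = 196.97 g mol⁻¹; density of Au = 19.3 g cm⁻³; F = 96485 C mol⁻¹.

Q = I·t = 7.420 × 295.80 = 2195 C; n(e⁻) = 0.02275 mol.
n(Au) = n(e⁻)/3 = 0.007583 mol, so m = 0.007583 × 196.97 = 1.494 g.
Volume = m/ρ = 1.494 / 19.3 = 0.07739 cm³.
Thickness = V/A = 0.07739 / 552 = 1.40 × 10⁻⁴ cm = 1.40 μm.

1.40 μm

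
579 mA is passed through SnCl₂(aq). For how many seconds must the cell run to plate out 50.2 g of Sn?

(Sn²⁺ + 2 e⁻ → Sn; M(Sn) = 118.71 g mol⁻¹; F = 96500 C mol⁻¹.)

n(Sn) = m/M = 50.2 / 118.71 = 0.4229 mol.
Each Sn atom requires 2 electrons, so n(e⁻) = 2 × 0.4229 = 0.8458 mol.
Q = n(e⁻)·F = 0.8458 × 96500 = 81620 C.
t = Q/I = 81620 / 0.5790 A = 141000 s.

1.41 × 10⁵ s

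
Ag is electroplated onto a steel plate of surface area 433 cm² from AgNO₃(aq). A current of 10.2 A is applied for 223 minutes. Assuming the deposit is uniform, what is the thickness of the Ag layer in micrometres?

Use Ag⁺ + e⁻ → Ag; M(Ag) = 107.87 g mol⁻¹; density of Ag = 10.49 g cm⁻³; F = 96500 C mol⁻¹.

336 μm

Q = I·t = 10.20 × 13380 = 136500 C; n(e⁻) = 1.414 mol.
n(Ag) = n(e⁻)/1 = 1.414 mol, so m = 1.414 × 107.87 = 152.6 g.
Volume = m/ρ = 152.6 / 10.49 = 14.54 cm³.
Thickness = V/A = 14.54 / 433 = 0.0336 cm = 336 μm.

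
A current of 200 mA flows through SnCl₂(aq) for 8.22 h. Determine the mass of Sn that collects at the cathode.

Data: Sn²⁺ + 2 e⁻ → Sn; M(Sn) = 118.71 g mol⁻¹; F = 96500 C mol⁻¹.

Q = I·t = 0.2000 A × 29592 s = 5918 C.
n(e⁻) = Q/F = 5918 / 96500 = 0.06133 mol.
Sn²⁺ + 2 e⁻ → Sn, so n(Sn) = n(e⁻)/2 = 0.03067 mol.
m = n·M = 0.03067 × 118.71 = 3.64 g.

3.64 g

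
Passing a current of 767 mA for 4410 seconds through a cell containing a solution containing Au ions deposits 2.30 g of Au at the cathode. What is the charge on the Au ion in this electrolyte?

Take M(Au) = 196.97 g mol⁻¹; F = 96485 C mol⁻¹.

Q = I·t = 0.7670 A × 4410.0 s = 3382 C, so n(e⁻) = 3382/96485 = 0.03506 mol.
n(Au) deposited = 2.30 / 196.97 = 0.01168 mol.
Electrons per atom = n(e⁻)/n(Au) = 0.03506 / 0.01168 = 3.00 ≈ 3, so the ion is Au³⁺.

+3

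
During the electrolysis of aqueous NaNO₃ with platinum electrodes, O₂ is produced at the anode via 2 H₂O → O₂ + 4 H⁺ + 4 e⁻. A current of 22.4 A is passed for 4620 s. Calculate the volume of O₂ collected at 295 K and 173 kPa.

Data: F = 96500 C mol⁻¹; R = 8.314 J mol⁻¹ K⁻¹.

3.80 L

Q = I·t = 22.40 A × 4620.0 s = 103500 C.
n(e⁻) = Q/F = 103500 / 96500 = 1.072 mol.
4 electrons are transferred per O₂ molecule, so n(O₂) = 1.072 / 4 = 0.2681 mol.
V = nRT/P = (0.2681 × 8.314 × 295) / (173 × 10³ Pa) = 0.00380 m³ = 3.80 L.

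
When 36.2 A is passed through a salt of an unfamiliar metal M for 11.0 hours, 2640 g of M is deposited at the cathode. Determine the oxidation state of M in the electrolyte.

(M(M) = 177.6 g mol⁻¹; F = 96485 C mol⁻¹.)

Q = I·t = 36.20 A × 39600 s = 1434000 C, so n(e⁻) = 1434000/96485 = 14.86 mol.
n(M) deposited = 2640 / 177.6 = 14.86 mol.
Electrons per atom = n(e⁻)/n(M) = 14.86 / 14.86 = 1.00 ≈ 1, so the ion is M⁺.

+1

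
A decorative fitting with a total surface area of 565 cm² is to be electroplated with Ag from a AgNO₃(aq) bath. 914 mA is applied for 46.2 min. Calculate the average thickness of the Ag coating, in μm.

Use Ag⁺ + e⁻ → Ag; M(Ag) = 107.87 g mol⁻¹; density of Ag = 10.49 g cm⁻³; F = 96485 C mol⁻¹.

4.78 μm

Q = I·t = 0.9140 × 2772.0 = 2534 C; n(e⁻) = 0.02626 mol.
n(Ag) = n(e⁻)/1 = 0.02626 mol, so m = 0.02626 × 107.87 = 2.833 g.
Volume = m/ρ = 2.833 / 10.49 = 0.2700 cm³.
Thickness = V/A = 0.2700 / 565 = 4.78 × 10⁻⁴ cm = 4.78 μm.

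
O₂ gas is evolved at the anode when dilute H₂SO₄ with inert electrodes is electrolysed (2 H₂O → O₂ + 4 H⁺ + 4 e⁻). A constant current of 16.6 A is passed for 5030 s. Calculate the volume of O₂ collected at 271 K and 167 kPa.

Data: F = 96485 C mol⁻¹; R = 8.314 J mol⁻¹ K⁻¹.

2.92 L

Q = I·t = 16.60 A × 5030.0 s = 83500 C.
n(e⁻) = Q/F = 83500 / 96485 = 0.8654 mol.
4 electrons are transferred per O₂ molecule, so n(O₂) = 0.8654 / 4 = 0.2163 mol.
V = nRT/P = (0.2163 × 8.314 × 271) / (167 × 10³ Pa) = 0.00292 m³ = 2.92 L.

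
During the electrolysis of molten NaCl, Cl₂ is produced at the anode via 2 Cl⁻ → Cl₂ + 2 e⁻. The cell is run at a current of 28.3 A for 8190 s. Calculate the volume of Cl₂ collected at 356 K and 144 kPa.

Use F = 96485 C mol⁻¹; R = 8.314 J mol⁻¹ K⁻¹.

24.7 L

Q = I·t = 28.30 A × 8190.0 s = 231800 C.
n(e⁻) = Q/F = 231800 / 96485 = 2.402 mol.
2 electrons are transferred per Cl₂ molecule, so n(Cl₂) = 2.402 / 2 = 1.201 mol.
V = nRT/P = (1.201 × 8.314 × 356) / (144 × 10³ Pa) = 0.0247 m³ = 24.7 L.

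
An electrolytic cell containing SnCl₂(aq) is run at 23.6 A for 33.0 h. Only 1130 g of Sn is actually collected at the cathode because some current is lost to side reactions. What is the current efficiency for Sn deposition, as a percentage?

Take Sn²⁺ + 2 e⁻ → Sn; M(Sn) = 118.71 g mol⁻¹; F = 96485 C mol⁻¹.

Q = I·t = 23.60 × 118800 = 2804000 C; n(e⁻) = 2804000/96485 = 29.06 mol.
Theoretical n(Sn) = n(e⁻)/2 = 14.53 mol, i.e. m_theo = 14.53 × 118.71 = 1725 g.
Efficiency = m_actual / m_theo = 1130 / 1725 = 65.5 %.

65.5 %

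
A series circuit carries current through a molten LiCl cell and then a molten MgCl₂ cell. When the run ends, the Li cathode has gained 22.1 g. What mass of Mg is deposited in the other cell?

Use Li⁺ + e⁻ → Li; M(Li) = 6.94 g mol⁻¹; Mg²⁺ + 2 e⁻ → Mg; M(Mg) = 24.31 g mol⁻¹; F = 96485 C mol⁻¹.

38.7 g

n(Li) = 22.1 / 6.94 = 3.184 mol.
Since Li⁺ + e⁻ → Li, n(e⁻) passed = 1 × 3.184 = 3.184 mol.
Cells in series carry the same charge, so the same 3.184 mol of electrons passes through cell 2.
Mg²⁺ + 2 e⁻ → Mg, so n(Mg) = 3.184 / 2 = 1.592 mol.
m(Mg) = 1.592 × 24.31 = 38.7 g.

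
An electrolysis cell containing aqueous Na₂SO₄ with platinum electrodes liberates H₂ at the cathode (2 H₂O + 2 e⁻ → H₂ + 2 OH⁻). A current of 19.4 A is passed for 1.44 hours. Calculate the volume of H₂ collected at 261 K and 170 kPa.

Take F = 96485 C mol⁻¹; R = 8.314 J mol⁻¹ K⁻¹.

6.65 L

Q = I·t = 19.40 A × 5184.0 s = 100600 C.
n(e⁻) = Q/F = 100600 / 96485 = 1.042 mol.
2 electrons are transferred per H₂ molecule, so n(H₂) = 1.042 / 2 = 0.5212 mol.
V = nRT/P = (0.5212 × 8.314 × 261) / (170 × 10³ Pa) = 0.00665 m³ = 6.65 L.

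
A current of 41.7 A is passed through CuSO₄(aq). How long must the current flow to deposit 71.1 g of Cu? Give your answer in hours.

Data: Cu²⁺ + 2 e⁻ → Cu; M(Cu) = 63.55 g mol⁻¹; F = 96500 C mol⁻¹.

1.44 h

n(Cu) = m/M = 71.1 / 63.55 = 1.119 mol.
Each Cu atom requires 2 electrons, so n(e⁻) = 2 × 1.119 = 2.238 mol.
Q = n(e⁻)·F = 2.238 × 96500 = 215900 C.
t = Q/I = 215900 / 41.70 A = 5178 s = 1.44 h.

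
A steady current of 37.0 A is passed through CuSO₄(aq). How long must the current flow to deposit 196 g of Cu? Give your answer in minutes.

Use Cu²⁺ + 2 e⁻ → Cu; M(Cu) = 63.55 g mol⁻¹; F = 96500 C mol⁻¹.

268 min

n(Cu) = m/M = 196 / 63.55 = 3.084 mol.
Each Cu atom requires 2 electrons, so n(e⁻) = 2 × 3.084 = 6.168 mol.
Q = n(e⁻)·F = 6.168 × 96500 = 595200 C.
t = Q/I = 595200 / 37.00 A = 16090 s = 268 min.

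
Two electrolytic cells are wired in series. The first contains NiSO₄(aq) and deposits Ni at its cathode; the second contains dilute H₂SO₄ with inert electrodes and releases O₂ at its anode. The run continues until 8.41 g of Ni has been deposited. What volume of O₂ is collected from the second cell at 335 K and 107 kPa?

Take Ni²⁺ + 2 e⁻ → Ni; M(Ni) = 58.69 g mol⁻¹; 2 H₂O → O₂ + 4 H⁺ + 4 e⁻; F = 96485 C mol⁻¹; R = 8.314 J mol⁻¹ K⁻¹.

1.86 L

n(Ni) = 8.41 / 58.69 = 0.1433 mol, so n(e⁻) = 2 × 0.1433 = 0.2866 mol.
The cells are in series, so the same 0.2866 mol of electrons passes through the second cell.
2 H₂O → O₂ + 4 H⁺ + 4 e⁻ — 4 mol e⁻ per mol O₂, so n(O₂) = 0.2866/4 = 0.07165 mol.
V = nRT/P = (0.07165 × 8.314 × 335) / (107 × 10³) = 0.00186 m³ = 1.86 L.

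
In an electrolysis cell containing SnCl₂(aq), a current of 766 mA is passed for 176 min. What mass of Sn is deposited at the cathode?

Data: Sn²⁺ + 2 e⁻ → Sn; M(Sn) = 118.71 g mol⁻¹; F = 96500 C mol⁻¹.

4.98 g

Q = I·t = 0.7660 A × 10560 s = 8089 C.
n(e⁻) = Q/F = 8089 / 96500 = 0.08382 mol.
Sn²⁺ + 2 e⁻ → Sn, so n(Sn) = n(e⁻)/2 = 0.04191 mol.
m = n·M = 0.04191 × 118.71 = 4.98 g.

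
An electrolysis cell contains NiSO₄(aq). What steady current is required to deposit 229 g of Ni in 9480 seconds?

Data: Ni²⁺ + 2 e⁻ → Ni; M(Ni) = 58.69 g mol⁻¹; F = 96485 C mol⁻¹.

n(Ni) = 229 / 58.69 = 3.902 mol.
n(e⁻) = 2 × 3.902 = 7.804 mol.
Q = n(e⁻)·F = 7.804 × 96485 = 752900 C.
I = Q/t = 752900 / 9480.0 s = 79.4 A.

79.4 A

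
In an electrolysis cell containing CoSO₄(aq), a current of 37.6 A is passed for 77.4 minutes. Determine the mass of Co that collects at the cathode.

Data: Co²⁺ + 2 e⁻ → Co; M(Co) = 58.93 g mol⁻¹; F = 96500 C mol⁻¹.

Q = I·t = 37.60 A × 4644.0 s = 174600 C.
n(e⁻) = Q/F = 174600 / 96500 = 1.809 mol.
Co²⁺ + 2 e⁻ → Co, so n(Co) = n(e⁻)/2 = 0.9047 mol.
m = n·M = 0.9047 × 58.93 = 53.3 g.

53.3 g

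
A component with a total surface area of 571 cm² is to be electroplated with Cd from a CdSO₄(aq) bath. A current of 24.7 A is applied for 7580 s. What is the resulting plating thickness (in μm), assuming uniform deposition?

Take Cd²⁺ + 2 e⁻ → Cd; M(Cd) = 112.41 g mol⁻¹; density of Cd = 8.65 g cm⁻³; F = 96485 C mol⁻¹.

221 μm

Q = I·t = 24.70 × 7580.0 = 187200 C; n(e⁻) = 1.940 mol.
n(Cd) = n(e⁻)/2 = 0.9702 mol, so m = 0.9702 × 112.41 = 109.1 g.
Volume = m/ρ = 109.1 / 8.65 = 12.61 cm³.
Thickness = V/A = 12.61 / 571 = 0.0221 cm = 221 μm.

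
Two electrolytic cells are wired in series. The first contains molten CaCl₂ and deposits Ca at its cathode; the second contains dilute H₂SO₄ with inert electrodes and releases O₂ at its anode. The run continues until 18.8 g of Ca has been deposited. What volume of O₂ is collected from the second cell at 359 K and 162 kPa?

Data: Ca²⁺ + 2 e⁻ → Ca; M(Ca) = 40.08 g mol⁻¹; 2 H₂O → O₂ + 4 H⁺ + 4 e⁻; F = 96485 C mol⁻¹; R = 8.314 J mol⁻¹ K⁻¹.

n(Ca) = 18.8 / 40.08 = 0.4691 mol, so n(e⁻) = 2 × 0.4691 = 0.9381 mol.
The cells are in series, so the same 0.9381 mol of electrons passes through the second cell.
2 H₂O → O₂ + 4 H⁺ + 4 e⁻ — 4 mol e⁻ per mol O₂, so n(O₂) = 0.9381/4 = 0.2345 mol.
V = nRT/P = (0.2345 × 8.314 × 359) / (162 × 10³) = 0.00432 m³ = 4.32 L.

4.32 L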